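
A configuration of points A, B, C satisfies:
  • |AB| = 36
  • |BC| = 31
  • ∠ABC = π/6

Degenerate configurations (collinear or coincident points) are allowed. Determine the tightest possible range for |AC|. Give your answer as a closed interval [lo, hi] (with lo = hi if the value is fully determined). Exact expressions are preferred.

|AC| = √(2257 - 1116·√(3))  (≈ 18.0009)

|AB| ∈ {36}
|BC| ∈ {31}
|AC| ∈ {√(2257 - 1116·√(3))}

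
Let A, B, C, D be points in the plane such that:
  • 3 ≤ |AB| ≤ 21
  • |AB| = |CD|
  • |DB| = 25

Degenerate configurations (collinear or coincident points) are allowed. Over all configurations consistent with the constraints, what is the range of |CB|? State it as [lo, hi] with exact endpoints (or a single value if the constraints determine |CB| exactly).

|CB| ∈ [4, 46]  (≈ [4.0000, 46.0000])

|AB| ∈ [3, 21]
|BD| ∈ {25}
|CD| ∈ [3, 21]
|AD| ∈ [4, 46]
|BC| ∈ [4, 46]
|AC| ∈ [0, 67]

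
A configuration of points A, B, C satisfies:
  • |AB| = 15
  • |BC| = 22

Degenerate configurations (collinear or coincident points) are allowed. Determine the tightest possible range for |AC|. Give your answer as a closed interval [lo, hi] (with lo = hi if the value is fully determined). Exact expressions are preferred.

|AC| ∈ [7, 37]  (≈ [7.0000, 37.0000])

|AB| ∈ {15}
|BC| ∈ {22}
|AC| ∈ [7, 37]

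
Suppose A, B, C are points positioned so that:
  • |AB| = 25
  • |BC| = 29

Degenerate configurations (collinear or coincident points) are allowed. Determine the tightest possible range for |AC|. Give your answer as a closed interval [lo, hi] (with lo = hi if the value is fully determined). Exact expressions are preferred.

|AB| ∈ {25}
|BC| ∈ {29}
|AC| ∈ [4, 54]

|AC| ∈ [4, 54]  (≈ [4.0000, 54.0000])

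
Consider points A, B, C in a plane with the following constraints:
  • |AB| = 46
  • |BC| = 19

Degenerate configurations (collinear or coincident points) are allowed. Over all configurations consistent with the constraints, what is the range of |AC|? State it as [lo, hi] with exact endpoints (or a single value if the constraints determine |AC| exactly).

|AB| ∈ {46}
|BC| ∈ {19}
|AC| ∈ [27, 65]

|AC| ∈ [27, 65]  (≈ [27.0000, 65.0000])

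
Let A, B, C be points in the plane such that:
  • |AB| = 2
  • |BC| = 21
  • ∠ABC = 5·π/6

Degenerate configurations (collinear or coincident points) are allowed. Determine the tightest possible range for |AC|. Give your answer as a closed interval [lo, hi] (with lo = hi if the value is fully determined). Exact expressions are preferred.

|AC| = √(42·√(3) + 445)  (≈ 22.7540)

|AB| ∈ {2}
|BC| ∈ {21}
|AC| ∈ {√(42·√(3) + 445)}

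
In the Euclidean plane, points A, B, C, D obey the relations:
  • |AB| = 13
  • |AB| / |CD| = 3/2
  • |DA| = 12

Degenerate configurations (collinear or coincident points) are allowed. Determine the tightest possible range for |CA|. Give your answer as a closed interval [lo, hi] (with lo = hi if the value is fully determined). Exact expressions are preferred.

|AB| ∈ {13}
|AD| ∈ {12}
|CD| ∈ {26/3}
|BD| ∈ [1, 25]
|AC| ∈ [10/3, 62/3]
|BC| ∈ [0, 101/3]

|CA| ∈ [10/3, 62/3]  (≈ [3.3333, 20.6667])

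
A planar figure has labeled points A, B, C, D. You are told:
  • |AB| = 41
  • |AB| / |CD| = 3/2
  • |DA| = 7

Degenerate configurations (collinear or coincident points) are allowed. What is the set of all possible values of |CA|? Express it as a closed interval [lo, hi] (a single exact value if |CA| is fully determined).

|AB| ∈ {41}
|AD| ∈ {7}
|CD| ∈ {82/3}
|BD| ∈ [34, 48]
|AC| ∈ [61/3, 103/3]
|BC| ∈ [20/3, 226/3]

|CA| ∈ [61/3, 103/3]  (≈ [20.3333, 34.3333])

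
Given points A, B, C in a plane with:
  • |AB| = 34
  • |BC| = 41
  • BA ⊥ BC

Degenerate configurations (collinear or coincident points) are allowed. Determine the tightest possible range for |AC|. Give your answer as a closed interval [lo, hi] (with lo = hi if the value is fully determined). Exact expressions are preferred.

|AB| ∈ {34}
|BC| ∈ {41}
|AC| ∈ {√(2837)}

|AC| = √(2837)  (≈ 53.2635)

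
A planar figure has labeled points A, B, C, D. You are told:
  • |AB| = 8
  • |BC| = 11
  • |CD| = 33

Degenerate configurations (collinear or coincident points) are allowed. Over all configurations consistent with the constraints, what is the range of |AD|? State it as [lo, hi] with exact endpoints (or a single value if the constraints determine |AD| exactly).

|AB| ∈ {8}
|BC| ∈ {11}
|CD| ∈ {33}
|AC| ∈ [3, 19]
|BD| ∈ [22, 44]
|AD| ∈ [14, 52]

|AD| ∈ [14, 52]  (≈ [14.0000, 52.0000])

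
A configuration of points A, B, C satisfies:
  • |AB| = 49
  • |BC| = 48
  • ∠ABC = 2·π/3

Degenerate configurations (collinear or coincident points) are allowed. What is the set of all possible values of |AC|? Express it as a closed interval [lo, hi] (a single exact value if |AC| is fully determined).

|AB| ∈ {49}
|BC| ∈ {48}
|AC| ∈ {√(7057)}

|AC| = √(7057)  (≈ 84.0060)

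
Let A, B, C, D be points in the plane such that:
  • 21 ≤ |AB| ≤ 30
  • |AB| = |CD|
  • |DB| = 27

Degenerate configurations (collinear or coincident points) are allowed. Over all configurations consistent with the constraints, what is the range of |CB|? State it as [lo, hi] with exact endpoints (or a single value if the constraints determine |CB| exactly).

|AB| ∈ [21, 30]
|BD| ∈ {27}
|CD| ∈ [21, 30]
|AD| ∈ [0, 57]
|BC| ∈ [0, 57]
|AC| ∈ [0, 87]

|CB| ∈ [0, 57]  (≈ [0.0000, 57.0000])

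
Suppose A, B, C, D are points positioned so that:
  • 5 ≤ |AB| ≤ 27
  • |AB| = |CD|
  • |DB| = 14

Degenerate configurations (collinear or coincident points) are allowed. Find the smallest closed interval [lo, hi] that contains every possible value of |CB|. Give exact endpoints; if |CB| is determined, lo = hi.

|AB| ∈ [5, 27]
|BD| ∈ {14}
|CD| ∈ [5, 27]
|AD| ∈ [0, 41]
|BC| ∈ [0, 41]
|AC| ∈ [0, 68]

|CB| ∈ [0, 41]  (≈ [0.0000, 41.0000])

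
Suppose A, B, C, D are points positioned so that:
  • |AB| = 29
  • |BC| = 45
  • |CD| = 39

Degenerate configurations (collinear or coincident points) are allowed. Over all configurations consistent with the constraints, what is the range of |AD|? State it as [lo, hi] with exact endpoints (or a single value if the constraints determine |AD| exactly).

|AD| ∈ [0, 113]  (≈ [0.0000, 113.0000])

|AB| ∈ {29}
|BC| ∈ {45}
|CD| ∈ {39}
|AC| ∈ [16, 74]
|BD| ∈ [6, 84]
|AD| ∈ [0, 113]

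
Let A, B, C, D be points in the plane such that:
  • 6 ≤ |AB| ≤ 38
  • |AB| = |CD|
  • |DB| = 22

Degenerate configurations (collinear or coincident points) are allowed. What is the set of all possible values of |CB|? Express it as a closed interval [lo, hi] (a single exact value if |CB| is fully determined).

|AB| ∈ [6, 38]
|BD| ∈ {22}
|CD| ∈ [6, 38]
|AD| ∈ [0, 60]
|BC| ∈ [0, 60]
|AC| ∈ [0, 98]

|CB| ∈ [0, 60]  (≈ [0.0000, 60.0000])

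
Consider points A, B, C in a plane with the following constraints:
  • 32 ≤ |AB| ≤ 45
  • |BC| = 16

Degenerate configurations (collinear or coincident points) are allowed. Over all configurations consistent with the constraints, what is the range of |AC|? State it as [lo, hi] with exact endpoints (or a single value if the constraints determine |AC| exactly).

|AB| ∈ [32, 45]
|BC| ∈ {16}
|AC| ∈ [16, 61]

|AC| ∈ [16, 61]  (≈ [16.0000, 61.0000])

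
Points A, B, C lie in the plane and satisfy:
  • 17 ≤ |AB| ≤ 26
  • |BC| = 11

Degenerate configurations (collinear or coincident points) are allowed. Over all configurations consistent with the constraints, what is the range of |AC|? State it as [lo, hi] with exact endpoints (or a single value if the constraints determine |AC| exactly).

|AB| ∈ [17, 26]
|BC| ∈ {11}
|AC| ∈ [6, 37]

|AC| ∈ [6, 37]  (≈ [6.0000, 37.0000])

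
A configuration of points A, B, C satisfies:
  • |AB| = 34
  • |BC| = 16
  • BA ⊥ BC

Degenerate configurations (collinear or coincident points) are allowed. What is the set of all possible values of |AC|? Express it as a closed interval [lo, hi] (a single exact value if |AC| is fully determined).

|AB| ∈ {34}
|BC| ∈ {16}
|AC| ∈ {2·√(353)}

|AC| = 2·√(353)  (≈ 37.5766)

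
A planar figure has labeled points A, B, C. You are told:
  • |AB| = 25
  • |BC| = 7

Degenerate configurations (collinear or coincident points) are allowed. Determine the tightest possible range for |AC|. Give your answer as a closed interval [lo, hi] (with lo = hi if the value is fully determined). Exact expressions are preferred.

|AB| ∈ {25}
|BC| ∈ {7}
|AC| ∈ [18, 32]

|AC| ∈ [18, 32]  (≈ [18.0000, 32.0000])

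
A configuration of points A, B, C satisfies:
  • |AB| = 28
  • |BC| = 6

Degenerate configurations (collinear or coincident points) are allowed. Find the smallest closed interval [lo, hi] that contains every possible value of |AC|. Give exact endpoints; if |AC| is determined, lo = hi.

|AB| ∈ {28}
|BC| ∈ {6}
|AC| ∈ [22, 34]

|AC| ∈ [22, 34]  (≈ [22.0000, 34.0000])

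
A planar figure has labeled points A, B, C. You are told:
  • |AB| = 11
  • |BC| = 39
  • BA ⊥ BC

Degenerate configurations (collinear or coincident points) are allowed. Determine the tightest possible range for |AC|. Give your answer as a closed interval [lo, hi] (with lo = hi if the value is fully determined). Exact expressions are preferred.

|AC| = √(1642)  (≈ 40.5216)

|AB| ∈ {11}
|BC| ∈ {39}
|AC| ∈ {√(1642)}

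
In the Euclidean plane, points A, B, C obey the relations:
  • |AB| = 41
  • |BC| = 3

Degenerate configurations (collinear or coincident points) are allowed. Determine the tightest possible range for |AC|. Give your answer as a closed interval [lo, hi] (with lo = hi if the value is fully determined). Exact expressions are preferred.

|AB| ∈ {41}
|BC| ∈ {3}
|AC| ∈ [38, 44]

|AC| ∈ [38, 44]  (≈ [38.0000, 44.0000])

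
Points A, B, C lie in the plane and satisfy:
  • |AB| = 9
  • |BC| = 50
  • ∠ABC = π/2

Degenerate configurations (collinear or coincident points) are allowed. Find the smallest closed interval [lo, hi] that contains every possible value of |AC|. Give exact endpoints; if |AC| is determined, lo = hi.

|AC| = √(2581)  (≈ 50.8035)

|AB| ∈ {9}
|BC| ∈ {50}
|AC| ∈ {√(2581)}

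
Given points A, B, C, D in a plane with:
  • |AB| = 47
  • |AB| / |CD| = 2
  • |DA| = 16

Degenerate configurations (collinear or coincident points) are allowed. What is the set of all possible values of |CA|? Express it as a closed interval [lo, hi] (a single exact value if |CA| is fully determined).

|AB| ∈ {47}
|AD| ∈ {16}
|CD| ∈ {47/2}
|BD| ∈ [31, 63]
|AC| ∈ [15/2, 79/2]
|BC| ∈ [15/2, 173/2]

|CA| ∈ [15/2, 79/2]  (≈ [7.5000, 39.5000])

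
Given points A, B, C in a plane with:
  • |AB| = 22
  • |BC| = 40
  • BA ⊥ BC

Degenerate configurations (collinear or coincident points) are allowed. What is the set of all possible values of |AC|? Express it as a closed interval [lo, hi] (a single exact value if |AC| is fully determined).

|AB| ∈ {22}
|BC| ∈ {40}
|AC| ∈ {2·√(521)}

|AC| = 2·√(521)  (≈ 45.6508)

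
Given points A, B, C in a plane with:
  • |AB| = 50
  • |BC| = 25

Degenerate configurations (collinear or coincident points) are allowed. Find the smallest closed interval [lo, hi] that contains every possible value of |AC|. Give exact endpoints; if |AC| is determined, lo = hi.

|AC| ∈ [25, 75]  (≈ [25.0000, 75.0000])

|AB| ∈ {50}
|BC| ∈ {25}
|AC| ∈ [25, 75]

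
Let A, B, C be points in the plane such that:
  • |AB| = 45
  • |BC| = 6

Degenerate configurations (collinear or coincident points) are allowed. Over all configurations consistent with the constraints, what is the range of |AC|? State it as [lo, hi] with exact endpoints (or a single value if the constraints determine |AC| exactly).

|AB| ∈ {45}
|BC| ∈ {6}
|AC| ∈ [39, 51]

|AC| ∈ [39, 51]  (≈ [39.0000, 51.0000])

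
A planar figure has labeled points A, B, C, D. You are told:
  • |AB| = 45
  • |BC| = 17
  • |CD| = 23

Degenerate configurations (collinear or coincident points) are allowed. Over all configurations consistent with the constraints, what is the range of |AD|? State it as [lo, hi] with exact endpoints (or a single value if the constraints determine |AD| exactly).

|AD| ∈ [5, 85]  (≈ [5.0000, 85.0000])

|AB| ∈ {45}
|BC| ∈ {17}
|CD| ∈ {23}
|AC| ∈ [28, 62]
|BD| ∈ [6, 40]
|AD| ∈ [5, 85]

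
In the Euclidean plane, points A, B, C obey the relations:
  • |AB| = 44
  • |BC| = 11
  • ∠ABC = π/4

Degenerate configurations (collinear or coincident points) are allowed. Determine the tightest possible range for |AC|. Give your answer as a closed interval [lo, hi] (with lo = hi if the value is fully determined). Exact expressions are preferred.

|AC| = 11·√(17 - 4·√(2))  (≈ 37.0475)

|AB| ∈ {44}
|BC| ∈ {11}
|AC| ∈ {11·√(17 - 4·√(2))}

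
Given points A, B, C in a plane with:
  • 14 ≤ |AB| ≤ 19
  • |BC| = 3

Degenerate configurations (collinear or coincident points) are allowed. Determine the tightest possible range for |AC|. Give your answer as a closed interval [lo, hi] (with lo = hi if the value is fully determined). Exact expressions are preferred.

|AC| ∈ [11, 22]  (≈ [11.0000, 22.0000])

|AB| ∈ [14, 19]
|BC| ∈ {3}
|AC| ∈ [11, 22]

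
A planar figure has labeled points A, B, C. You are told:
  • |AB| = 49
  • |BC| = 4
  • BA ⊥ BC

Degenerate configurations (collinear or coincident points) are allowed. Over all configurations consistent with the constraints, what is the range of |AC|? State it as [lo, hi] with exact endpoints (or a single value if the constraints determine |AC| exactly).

|AB| ∈ {49}
|BC| ∈ {4}
|AC| ∈ {√(2417)}

|AC| = √(2417)  (≈ 49.1630)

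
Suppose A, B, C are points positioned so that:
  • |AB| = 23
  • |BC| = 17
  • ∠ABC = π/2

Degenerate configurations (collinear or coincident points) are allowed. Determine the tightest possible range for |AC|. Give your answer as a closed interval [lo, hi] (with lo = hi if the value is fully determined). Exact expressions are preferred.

|AB| ∈ {23}
|BC| ∈ {17}
|AC| ∈ {√(818)}

|AC| = √(818)  (≈ 28.6007)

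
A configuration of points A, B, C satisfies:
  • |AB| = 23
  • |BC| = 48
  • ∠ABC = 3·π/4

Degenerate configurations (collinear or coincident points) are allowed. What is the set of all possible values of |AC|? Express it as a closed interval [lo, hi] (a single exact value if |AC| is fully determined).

|AC| = √(1104·√(2) + 2833)  (≈ 66.2895)

|AB| ∈ {23}
|BC| ∈ {48}
|AC| ∈ {√(1104·√(2) + 2833)}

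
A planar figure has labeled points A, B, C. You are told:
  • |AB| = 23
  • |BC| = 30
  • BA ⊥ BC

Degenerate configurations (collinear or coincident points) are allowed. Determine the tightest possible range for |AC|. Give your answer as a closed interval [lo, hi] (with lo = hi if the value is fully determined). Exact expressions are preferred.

|AC| = √(1429)  (≈ 37.8021)

|AB| ∈ {23}
|BC| ∈ {30}
|AC| ∈ {√(1429)}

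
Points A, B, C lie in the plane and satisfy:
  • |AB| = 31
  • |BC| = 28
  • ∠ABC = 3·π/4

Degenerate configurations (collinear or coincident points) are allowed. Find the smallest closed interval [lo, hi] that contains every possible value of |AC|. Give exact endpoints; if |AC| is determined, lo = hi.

|AB| ∈ {31}
|BC| ∈ {28}
|AC| ∈ {√(868·√(2) + 1745)}

|AC| = √(868·√(2) + 1745)  (≈ 54.5210)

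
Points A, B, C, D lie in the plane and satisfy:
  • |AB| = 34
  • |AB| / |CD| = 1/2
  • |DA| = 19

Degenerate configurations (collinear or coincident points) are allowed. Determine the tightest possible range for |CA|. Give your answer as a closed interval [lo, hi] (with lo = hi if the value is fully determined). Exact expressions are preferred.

|CA| ∈ [49, 87]  (≈ [49.0000, 87.0000])

|AB| ∈ {34}
|AD| ∈ {19}
|CD| ∈ {68}
|BD| ∈ [15, 53]
|AC| ∈ [49, 87]
|BC| ∈ [15, 121]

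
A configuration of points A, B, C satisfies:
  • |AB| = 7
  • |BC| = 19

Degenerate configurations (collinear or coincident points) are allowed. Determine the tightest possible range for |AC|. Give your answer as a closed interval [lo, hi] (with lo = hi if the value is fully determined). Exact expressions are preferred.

|AB| ∈ {7}
|BC| ∈ {19}
|AC| ∈ [12, 26]

|AC| ∈ [12, 26]  (≈ [12.0000, 26.0000])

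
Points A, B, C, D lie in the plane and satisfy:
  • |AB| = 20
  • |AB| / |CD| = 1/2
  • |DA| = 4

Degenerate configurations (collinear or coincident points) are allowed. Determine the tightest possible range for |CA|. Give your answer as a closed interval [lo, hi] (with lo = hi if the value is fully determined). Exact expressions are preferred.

|AB| ∈ {20}
|AD| ∈ {4}
|CD| ∈ {40}
|BD| ∈ [16, 24]
|AC| ∈ [36, 44]
|BC| ∈ [16, 64]

|CA| ∈ [36, 44]  (≈ [36.0000, 44.0000])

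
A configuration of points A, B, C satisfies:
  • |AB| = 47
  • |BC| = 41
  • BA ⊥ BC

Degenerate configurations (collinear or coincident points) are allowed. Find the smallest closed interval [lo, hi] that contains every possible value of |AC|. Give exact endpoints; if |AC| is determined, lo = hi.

|AC| = √(3890)  (≈ 62.3699)

|AB| ∈ {47}
|BC| ∈ {41}
|AC| ∈ {√(3890)}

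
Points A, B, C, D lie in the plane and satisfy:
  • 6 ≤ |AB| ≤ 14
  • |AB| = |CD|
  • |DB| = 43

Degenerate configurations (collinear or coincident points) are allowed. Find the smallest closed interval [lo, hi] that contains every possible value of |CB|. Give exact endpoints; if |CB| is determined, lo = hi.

|CB| ∈ [29, 57]  (≈ [29.0000, 57.0000])

|AB| ∈ [6, 14]
|BD| ∈ {43}
|CD| ∈ [6, 14]
|AD| ∈ [29, 57]
|BC| ∈ [29, 57]
|AC| ∈ [15, 71]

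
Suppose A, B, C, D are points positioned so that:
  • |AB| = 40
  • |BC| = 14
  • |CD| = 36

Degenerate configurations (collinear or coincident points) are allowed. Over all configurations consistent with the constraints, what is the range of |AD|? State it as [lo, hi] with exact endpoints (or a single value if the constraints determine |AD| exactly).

|AB| ∈ {40}
|BC| ∈ {14}
|CD| ∈ {36}
|AC| ∈ [26, 54]
|BD| ∈ [22, 50]
|AD| ∈ [0, 90]

|AD| ∈ [0, 90]  (≈ [0.0000, 90.0000])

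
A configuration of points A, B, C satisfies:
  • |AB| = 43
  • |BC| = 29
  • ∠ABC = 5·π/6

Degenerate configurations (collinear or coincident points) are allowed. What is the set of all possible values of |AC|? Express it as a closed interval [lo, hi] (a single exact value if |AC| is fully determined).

|AC| = √(1247·√(3) + 2690)  (≈ 69.6410)

|AB| ∈ {43}
|BC| ∈ {29}
|AC| ∈ {√(1247·√(3) + 2690)}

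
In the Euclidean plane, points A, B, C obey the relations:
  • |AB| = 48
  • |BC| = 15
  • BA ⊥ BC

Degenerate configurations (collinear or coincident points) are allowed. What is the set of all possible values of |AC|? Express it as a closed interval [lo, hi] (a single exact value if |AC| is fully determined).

|AC| = 3·√(281)  (≈ 50.2892)

|AB| ∈ {48}
|BC| ∈ {15}
|AC| ∈ {3·√(281)}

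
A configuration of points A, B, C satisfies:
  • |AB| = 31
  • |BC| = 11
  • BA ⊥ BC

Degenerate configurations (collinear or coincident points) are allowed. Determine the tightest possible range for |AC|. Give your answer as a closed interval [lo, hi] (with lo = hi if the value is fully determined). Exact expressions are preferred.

|AB| ∈ {31}
|BC| ∈ {11}
|AC| ∈ {√(1082)}

|AC| = √(1082)  (≈ 32.8938)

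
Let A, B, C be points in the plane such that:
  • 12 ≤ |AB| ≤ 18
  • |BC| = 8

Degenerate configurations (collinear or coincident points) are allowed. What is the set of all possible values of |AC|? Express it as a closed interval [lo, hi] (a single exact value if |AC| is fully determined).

|AC| ∈ [4, 26]  (≈ [4.0000, 26.0000])

|AB| ∈ [12, 18]
|BC| ∈ {8}
|AC| ∈ [4, 26]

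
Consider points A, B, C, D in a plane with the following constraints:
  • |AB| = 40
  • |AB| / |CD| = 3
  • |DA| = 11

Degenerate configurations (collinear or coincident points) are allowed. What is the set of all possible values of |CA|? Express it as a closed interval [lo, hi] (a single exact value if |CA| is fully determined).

|AB| ∈ {40}
|AD| ∈ {11}
|CD| ∈ {40/3}
|BD| ∈ [29, 51]
|AC| ∈ [7/3, 73/3]
|BC| ∈ [47/3, 193/3]

|CA| ∈ [7/3, 73/3]  (≈ [2.3333, 24.3333])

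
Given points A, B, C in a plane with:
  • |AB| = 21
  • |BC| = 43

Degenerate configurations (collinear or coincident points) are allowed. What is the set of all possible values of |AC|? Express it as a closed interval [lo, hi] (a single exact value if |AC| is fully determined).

|AC| ∈ [22, 64]  (≈ [22.0000, 64.0000])

|AB| ∈ {21}
|BC| ∈ {43}
|AC| ∈ [22, 64]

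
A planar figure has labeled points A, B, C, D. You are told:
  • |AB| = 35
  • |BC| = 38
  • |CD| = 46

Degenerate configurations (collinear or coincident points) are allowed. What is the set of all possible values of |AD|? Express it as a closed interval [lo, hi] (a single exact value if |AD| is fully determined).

|AB| ∈ {35}
|BC| ∈ {38}
|CD| ∈ {46}
|AC| ∈ [3, 73]
|BD| ∈ [8, 84]
|AD| ∈ [0, 119]

|AD| ∈ [0, 119]  (≈ [0.0000, 119.0000])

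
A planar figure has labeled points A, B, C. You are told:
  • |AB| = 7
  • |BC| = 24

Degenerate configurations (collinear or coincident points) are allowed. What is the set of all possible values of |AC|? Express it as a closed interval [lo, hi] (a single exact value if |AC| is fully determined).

|AB| ∈ {7}
|BC| ∈ {24}
|AC| ∈ [17, 31]

|AC| ∈ [17, 31]  (≈ [17.0000, 31.0000])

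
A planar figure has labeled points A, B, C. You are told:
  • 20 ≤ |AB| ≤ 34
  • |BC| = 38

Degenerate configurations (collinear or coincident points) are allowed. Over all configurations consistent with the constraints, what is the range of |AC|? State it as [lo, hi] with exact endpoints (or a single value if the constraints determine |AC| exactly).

|AB| ∈ [20, 34]
|BC| ∈ {38}
|AC| ∈ [4, 72]

|AC| ∈ [4, 72]  (≈ [4.0000, 72.0000])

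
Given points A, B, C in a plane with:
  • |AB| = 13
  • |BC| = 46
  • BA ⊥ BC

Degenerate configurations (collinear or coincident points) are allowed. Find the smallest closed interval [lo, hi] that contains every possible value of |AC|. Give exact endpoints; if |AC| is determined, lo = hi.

|AC| = √(2285)  (≈ 47.8017)

|AB| ∈ {13}
|BC| ∈ {46}
|AC| ∈ {√(2285)}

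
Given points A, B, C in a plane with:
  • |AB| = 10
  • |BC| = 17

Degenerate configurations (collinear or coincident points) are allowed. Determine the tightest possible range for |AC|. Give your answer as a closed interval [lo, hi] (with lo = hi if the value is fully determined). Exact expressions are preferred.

|AC| ∈ [7, 27]  (≈ [7.0000, 27.0000])

|AB| ∈ {10}
|BC| ∈ {17}
|AC| ∈ [7, 27]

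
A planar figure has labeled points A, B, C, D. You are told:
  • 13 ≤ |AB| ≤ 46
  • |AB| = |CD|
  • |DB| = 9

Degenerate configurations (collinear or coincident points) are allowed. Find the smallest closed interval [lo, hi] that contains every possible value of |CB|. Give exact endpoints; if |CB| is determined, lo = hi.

|CB| ∈ [4, 55]  (≈ [4.0000, 55.0000])

|AB| ∈ [13, 46]
|BD| ∈ {9}
|CD| ∈ [13, 46]
|AD| ∈ [4, 55]
|BC| ∈ [4, 55]
|AC| ∈ [0, 101]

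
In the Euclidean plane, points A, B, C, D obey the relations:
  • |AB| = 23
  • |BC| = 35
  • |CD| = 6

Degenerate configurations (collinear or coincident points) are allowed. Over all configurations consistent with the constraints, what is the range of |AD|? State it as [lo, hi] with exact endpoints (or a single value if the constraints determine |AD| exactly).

|AB| ∈ {23}
|BC| ∈ {35}
|CD| ∈ {6}
|AC| ∈ [12, 58]
|BD| ∈ [29, 41]
|AD| ∈ [6, 64]

|AD| ∈ [6, 64]  (≈ [6.0000, 64.0000])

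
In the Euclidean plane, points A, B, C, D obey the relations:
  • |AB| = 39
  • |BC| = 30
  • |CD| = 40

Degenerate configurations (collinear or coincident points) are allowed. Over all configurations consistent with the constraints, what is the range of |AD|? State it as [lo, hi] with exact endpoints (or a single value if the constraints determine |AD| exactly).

|AB| ∈ {39}
|BC| ∈ {30}
|CD| ∈ {40}
|AC| ∈ [9, 69]
|BD| ∈ [10, 70]
|AD| ∈ [0, 109]

|AD| ∈ [0, 109]  (≈ [0.0000, 109.0000])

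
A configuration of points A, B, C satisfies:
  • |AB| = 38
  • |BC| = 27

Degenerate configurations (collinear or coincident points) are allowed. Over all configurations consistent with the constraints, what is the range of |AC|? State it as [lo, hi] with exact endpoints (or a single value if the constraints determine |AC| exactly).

|AB| ∈ {38}
|BC| ∈ {27}
|AC| ∈ [11, 65]

|AC| ∈ [11, 65]  (≈ [11.0000, 65.0000])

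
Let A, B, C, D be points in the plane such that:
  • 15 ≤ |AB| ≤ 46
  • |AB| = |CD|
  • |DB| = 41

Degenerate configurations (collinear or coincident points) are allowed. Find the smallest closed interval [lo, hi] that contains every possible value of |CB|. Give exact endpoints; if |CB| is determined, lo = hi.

|CB| ∈ [0, 87]  (≈ [0.0000, 87.0000])

|AB| ∈ [15, 46]
|BD| ∈ {41}
|CD| ∈ [15, 46]
|AD| ∈ [0, 87]
|BC| ∈ [0, 87]
|AC| ∈ [0, 133]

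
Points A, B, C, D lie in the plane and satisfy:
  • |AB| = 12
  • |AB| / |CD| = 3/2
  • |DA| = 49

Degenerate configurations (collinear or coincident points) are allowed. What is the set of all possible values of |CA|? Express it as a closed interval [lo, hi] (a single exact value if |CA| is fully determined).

|CA| ∈ [41, 57]  (≈ [41.0000, 57.0000])

|AB| ∈ {12}
|AD| ∈ {49}
|CD| ∈ {8}
|BD| ∈ [37, 61]
|AC| ∈ [41, 57]
|BC| ∈ [29, 69]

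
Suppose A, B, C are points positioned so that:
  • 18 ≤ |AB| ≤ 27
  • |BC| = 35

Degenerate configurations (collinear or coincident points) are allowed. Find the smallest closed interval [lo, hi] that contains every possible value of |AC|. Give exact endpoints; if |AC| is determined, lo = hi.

|AC| ∈ [8, 62]  (≈ [8.0000, 62.0000])

|AB| ∈ [18, 27]
|BC| ∈ {35}
|AC| ∈ [8, 62]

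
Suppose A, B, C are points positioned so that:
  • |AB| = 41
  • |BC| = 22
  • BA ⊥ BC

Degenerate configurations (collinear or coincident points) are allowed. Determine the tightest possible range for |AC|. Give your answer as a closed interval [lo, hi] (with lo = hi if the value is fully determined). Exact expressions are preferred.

|AC| = √(2165)  (≈ 46.5296)

|AB| ∈ {41}
|BC| ∈ {22}
|AC| ∈ {√(2165)}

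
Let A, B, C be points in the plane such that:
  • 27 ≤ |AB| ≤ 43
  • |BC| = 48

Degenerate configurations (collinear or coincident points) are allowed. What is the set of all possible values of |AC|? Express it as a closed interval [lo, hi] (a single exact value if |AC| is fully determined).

|AC| ∈ [5, 91]  (≈ [5.0000, 91.0000])

|AB| ∈ [27, 43]
|BC| ∈ {48}
|AC| ∈ [5, 91]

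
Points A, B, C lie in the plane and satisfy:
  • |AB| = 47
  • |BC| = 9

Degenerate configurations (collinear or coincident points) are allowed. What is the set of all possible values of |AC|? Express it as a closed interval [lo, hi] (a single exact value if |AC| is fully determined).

|AB| ∈ {47}
|BC| ∈ {9}
|AC| ∈ [38, 56]

|AC| ∈ [38, 56]  (≈ [38.0000, 56.0000])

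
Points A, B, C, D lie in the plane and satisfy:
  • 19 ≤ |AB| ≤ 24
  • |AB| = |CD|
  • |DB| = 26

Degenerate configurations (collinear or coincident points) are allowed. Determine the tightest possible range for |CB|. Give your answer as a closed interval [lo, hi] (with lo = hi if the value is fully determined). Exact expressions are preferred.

|CB| ∈ [2, 50]  (≈ [2.0000, 50.0000])

|AB| ∈ [19, 24]
|BD| ∈ {26}
|CD| ∈ [19, 24]
|AD| ∈ [2, 50]
|BC| ∈ [2, 50]
|AC| ∈ [0, 74]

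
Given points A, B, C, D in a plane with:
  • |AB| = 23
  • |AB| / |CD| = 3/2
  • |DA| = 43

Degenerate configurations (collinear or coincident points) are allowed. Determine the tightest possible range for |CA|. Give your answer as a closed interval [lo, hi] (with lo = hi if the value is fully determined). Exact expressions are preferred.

|AB| ∈ {23}
|AD| ∈ {43}
|CD| ∈ {46/3}
|BD| ∈ [20, 66]
|AC| ∈ [83/3, 175/3]
|BC| ∈ [14/3, 244/3]

|CA| ∈ [83/3, 175/3]  (≈ [27.6667, 58.3333])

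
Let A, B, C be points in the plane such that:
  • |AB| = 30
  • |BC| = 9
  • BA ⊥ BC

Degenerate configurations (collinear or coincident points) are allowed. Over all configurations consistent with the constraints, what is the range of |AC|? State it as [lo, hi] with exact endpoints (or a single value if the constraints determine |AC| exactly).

|AC| = 3·√(109)  (≈ 31.3209)

|AB| ∈ {30}
|BC| ∈ {9}
|AC| ∈ {3·√(109)}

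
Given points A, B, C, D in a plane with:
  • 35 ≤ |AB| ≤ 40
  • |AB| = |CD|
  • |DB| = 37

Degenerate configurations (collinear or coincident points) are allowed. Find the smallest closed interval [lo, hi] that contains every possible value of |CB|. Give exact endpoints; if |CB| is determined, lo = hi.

|CB| ∈ [0, 77]  (≈ [0.0000, 77.0000])

|AB| ∈ [35, 40]
|BD| ∈ {37}
|CD| ∈ [35, 40]
|AD| ∈ [0, 77]
|BC| ∈ [0, 77]
|AC| ∈ [0, 117]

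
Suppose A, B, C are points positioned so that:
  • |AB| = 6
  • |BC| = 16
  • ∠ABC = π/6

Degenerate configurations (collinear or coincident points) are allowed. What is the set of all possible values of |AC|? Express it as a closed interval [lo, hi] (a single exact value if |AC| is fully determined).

|AC| = 2·√(73 - 24·√(3))  (≈ 11.2126)

|AB| ∈ {6}
|BC| ∈ {16}
|AC| ∈ {2·√(73 - 24·√(3))}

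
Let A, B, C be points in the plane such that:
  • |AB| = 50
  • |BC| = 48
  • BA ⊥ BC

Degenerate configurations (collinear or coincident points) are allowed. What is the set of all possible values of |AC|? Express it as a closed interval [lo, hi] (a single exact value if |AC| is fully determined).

|AC| = 2·√(1201)  (≈ 69.3109)

|AB| ∈ {50}
|BC| ∈ {48}
|AC| ∈ {2·√(1201)}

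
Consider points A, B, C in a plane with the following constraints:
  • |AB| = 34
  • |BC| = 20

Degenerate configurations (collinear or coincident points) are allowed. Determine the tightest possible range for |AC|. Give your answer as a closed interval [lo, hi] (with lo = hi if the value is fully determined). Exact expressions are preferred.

|AB| ∈ {34}
|BC| ∈ {20}
|AC| ∈ [14, 54]

|AC| ∈ [14, 54]  (≈ [14.0000, 54.0000])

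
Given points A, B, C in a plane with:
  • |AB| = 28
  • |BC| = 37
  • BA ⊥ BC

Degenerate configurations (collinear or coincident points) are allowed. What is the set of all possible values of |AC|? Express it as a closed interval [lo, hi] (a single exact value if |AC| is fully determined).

|AB| ∈ {28}
|BC| ∈ {37}
|AC| ∈ {√(2153)}

|AC| = √(2153)  (≈ 46.4004)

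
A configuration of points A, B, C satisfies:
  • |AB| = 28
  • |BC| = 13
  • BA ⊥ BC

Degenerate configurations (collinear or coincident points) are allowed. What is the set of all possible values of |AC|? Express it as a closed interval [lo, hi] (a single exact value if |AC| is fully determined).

|AC| = √(953)  (≈ 30.8707)

|AB| ∈ {28}
|BC| ∈ {13}
|AC| ∈ {√(953)}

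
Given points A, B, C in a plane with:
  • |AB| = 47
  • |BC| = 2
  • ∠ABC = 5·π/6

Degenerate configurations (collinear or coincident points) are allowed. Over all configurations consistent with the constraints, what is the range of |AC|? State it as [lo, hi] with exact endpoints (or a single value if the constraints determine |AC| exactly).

|AB| ∈ {47}
|BC| ∈ {2}
|AC| ∈ {√(94·√(3) + 2213)}

|AC| = √(94·√(3) + 2213)  (≈ 48.7423)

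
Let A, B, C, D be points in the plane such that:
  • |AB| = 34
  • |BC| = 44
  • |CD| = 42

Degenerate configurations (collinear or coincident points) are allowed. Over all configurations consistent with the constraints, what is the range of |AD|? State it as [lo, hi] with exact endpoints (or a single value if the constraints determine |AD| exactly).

|AD| ∈ [0, 120]  (≈ [0.0000, 120.0000])

|AB| ∈ {34}
|BC| ∈ {44}
|CD| ∈ {42}
|AC| ∈ [10, 78]
|BD| ∈ [2, 86]
|AD| ∈ [0, 120]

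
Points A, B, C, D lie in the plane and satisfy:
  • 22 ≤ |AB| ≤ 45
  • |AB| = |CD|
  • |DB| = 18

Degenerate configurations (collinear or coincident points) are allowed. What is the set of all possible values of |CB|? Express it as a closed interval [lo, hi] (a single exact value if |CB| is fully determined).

|CB| ∈ [4, 63]  (≈ [4.0000, 63.0000])

|AB| ∈ [22, 45]
|BD| ∈ {18}
|CD| ∈ [22, 45]
|AD| ∈ [4, 63]
|BC| ∈ [4, 63]
|AC| ∈ [0, 108]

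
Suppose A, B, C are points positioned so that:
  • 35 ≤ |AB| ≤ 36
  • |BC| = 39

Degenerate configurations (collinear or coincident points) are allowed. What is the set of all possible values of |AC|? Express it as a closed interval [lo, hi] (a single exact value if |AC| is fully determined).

|AB| ∈ [35, 36]
|BC| ∈ {39}
|AC| ∈ [3, 75]

|AC| ∈ [3, 75]  (≈ [3.0000, 75.0000])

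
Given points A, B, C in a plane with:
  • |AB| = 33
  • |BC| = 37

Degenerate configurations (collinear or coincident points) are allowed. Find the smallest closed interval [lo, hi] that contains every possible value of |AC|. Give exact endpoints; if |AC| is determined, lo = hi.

|AB| ∈ {33}
|BC| ∈ {37}
|AC| ∈ [4, 70]

|AC| ∈ [4, 70]  (≈ [4.0000, 70.0000])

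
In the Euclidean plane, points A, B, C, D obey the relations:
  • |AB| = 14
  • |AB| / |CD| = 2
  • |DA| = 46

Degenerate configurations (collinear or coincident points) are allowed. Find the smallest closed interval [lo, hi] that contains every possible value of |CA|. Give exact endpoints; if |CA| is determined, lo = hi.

|CA| ∈ [39, 53]  (≈ [39.0000, 53.0000])

|AB| ∈ {14}
|AD| ∈ {46}
|CD| ∈ {7}
|BD| ∈ [32, 60]
|AC| ∈ [39, 53]
|BC| ∈ [25, 67]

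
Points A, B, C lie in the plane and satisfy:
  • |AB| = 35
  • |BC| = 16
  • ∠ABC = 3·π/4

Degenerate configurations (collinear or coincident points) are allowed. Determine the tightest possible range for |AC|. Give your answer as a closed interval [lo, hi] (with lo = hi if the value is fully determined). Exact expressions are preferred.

|AB| ∈ {35}
|BC| ∈ {16}
|AC| ∈ {√(560·√(2) + 1481)}

|AC| = √(560·√(2) + 1481)  (≈ 47.6756)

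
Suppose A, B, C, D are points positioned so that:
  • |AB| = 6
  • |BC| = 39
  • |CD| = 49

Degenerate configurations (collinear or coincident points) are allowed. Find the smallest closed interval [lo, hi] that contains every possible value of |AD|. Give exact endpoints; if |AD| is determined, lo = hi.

|AD| ∈ [4, 94]  (≈ [4.0000, 94.0000])

|AB| ∈ {6}
|BC| ∈ {39}
|CD| ∈ {49}
|AC| ∈ [33, 45]
|BD| ∈ [10, 88]
|AD| ∈ [4, 94]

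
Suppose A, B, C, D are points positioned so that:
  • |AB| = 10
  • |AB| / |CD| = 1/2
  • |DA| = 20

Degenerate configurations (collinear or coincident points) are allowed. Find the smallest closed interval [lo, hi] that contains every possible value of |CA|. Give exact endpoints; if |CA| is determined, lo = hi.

|CA| ∈ [0, 40]  (≈ [0.0000, 40.0000])

|AB| ∈ {10}
|AD| ∈ {20}
|CD| ∈ {20}
|BD| ∈ [10, 30]
|AC| ∈ [0, 40]
|BC| ∈ [0, 50]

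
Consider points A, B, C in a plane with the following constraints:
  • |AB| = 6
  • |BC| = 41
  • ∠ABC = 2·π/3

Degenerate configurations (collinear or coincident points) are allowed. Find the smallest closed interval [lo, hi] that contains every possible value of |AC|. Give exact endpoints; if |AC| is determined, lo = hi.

|AC| = √(1963)  (≈ 44.3058)

|AB| ∈ {6}
|BC| ∈ {41}
|AC| ∈ {√(1963)}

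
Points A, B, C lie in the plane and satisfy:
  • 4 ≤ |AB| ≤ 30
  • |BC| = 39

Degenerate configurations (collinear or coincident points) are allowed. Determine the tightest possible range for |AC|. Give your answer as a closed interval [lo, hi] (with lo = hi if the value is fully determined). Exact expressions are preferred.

|AC| ∈ [9, 69]  (≈ [9.0000, 69.0000])

|AB| ∈ [4, 30]
|BC| ∈ {39}
|AC| ∈ [9, 69]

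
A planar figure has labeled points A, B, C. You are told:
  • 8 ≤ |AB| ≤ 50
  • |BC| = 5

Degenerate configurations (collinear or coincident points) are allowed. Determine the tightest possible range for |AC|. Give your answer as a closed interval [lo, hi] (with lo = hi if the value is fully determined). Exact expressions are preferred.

|AB| ∈ [8, 50]
|BC| ∈ {5}
|AC| ∈ [3, 55]

|AC| ∈ [3, 55]  (≈ [3.0000, 55.0000])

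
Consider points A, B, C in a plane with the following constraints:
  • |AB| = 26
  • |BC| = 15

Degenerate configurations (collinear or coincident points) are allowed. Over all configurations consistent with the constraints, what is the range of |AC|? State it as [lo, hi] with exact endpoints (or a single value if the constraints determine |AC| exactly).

|AC| ∈ [11, 41]  (≈ [11.0000, 41.0000])

|AB| ∈ {26}
|BC| ∈ {15}
|AC| ∈ [11, 41]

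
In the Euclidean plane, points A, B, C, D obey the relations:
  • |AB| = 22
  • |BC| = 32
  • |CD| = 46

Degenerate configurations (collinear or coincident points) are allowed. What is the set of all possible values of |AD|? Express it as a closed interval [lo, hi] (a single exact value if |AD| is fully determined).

|AD| ∈ [0, 100]  (≈ [0.0000, 100.0000])

|AB| ∈ {22}
|BC| ∈ {32}
|CD| ∈ {46}
|AC| ∈ [10, 54]
|BD| ∈ [14, 78]
|AD| ∈ [0, 100]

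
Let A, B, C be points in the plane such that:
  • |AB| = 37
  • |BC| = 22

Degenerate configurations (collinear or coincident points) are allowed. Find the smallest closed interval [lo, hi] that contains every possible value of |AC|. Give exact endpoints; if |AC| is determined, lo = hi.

|AC| ∈ [15, 59]  (≈ [15.0000, 59.0000])

|AB| ∈ {37}
|BC| ∈ {22}
|AC| ∈ [15, 59]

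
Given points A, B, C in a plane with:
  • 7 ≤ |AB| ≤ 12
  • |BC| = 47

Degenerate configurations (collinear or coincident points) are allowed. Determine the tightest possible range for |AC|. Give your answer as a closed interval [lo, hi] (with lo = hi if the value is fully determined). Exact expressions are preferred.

|AB| ∈ [7, 12]
|BC| ∈ {47}
|AC| ∈ [35, 59]

|AC| ∈ [35, 59]  (≈ [35.0000, 59.0000])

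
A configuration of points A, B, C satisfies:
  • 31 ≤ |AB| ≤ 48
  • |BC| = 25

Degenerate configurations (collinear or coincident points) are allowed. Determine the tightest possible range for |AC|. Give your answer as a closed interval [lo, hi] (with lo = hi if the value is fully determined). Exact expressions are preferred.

|AC| ∈ [6, 73]  (≈ [6.0000, 73.0000])

|AB| ∈ [31, 48]
|BC| ∈ {25}
|AC| ∈ [6, 73]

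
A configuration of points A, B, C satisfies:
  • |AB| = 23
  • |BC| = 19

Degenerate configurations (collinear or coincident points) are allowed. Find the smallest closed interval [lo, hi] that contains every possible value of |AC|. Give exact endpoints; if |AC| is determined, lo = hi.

|AC| ∈ [4, 42]  (≈ [4.0000, 42.0000])

|AB| ∈ {23}
|BC| ∈ {19}
|AC| ∈ [4, 42]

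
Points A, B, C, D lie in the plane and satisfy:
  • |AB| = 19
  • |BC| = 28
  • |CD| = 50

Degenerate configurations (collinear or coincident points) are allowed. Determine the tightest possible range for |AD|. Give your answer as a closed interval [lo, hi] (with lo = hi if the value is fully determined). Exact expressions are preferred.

|AB| ∈ {19}
|BC| ∈ {28}
|CD| ∈ {50}
|AC| ∈ [9, 47]
|BD| ∈ [22, 78]
|AD| ∈ [3, 97]

|AD| ∈ [3, 97]  (≈ [3.0000, 97.0000])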